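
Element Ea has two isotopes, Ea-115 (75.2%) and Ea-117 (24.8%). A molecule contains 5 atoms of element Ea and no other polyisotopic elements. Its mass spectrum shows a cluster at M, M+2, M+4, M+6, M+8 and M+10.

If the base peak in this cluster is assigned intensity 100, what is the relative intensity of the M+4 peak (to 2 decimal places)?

Term probabilities: M 0.2405, M+2 0.3965, M+4 0.2616, M+6 0.0863, M+8 0.0142, M+10 0.0009. Base peak = M+2.
P(M+2) = C(5,1) × 0.752^4 × 0.248^1 = 5 × 0.31979477 × 0.2480 = 0.396546 (base)
P(M+4) = C(5,2) × 0.752^3 × 0.248^2 = 10 × 0.42525901 × 0.061504 = 0.261551
Relative intensity = 0.261551 / 0.396546 × 100 = 65.96

65.96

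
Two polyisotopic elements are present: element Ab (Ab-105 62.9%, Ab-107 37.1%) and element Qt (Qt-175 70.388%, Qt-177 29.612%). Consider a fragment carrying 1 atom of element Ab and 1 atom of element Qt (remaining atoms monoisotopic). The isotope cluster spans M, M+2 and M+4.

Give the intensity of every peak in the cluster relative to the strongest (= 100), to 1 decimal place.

99.0 : 100.0 : 24.6

Element Ab pattern (n=1): 0.6290 : 0.3710
Element Qt pattern (n=1): 0.70388 : 0.29612
Convolve the two distributions (both contribute in 2-u steps):
  M: 0.6290×0.70388 = 0.442741
  M+2: 0.6290×0.29612 + 0.3710×0.70388 = 0.447399
  M+4: 0.3710×0.29612 = 0.109861
Scale to base peak (0.447399) = 100: 99.0 : 100.0 : 24.6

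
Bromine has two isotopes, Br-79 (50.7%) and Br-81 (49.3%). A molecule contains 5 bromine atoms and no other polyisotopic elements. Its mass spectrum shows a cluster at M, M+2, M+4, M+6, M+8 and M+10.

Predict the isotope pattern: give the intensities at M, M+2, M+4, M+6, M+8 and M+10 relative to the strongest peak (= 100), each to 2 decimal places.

10.58 : 51.42 : 100.00 : 97.24 : 47.28 : 9.19

Expanding (0.507 + 0.493)^5:
P(M) = 0.507^5 = 0.033500
P(M+2) = 5 × 0.507^4 × 0.493^1 = 0.162873
P(M+4) = 10 × 0.507^3 × 0.493^2 = 0.316751
P(M+6) = 10 × 0.507^2 × 0.493^3 = 0.308004
P(M+8) = 5 × 0.507^1 × 0.493^4 = 0.149750
P(M+10) = 0.493^5 = 0.029123
The M+4 peak is largest (0.316751); scaling to 100 gives 10.58 : 51.42 : 100.00 : 97.24 : 47.28 : 9.19.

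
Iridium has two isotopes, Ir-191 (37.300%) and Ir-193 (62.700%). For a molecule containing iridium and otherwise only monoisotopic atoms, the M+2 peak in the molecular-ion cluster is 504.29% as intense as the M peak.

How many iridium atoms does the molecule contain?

3

For n independent Ir atoms, I(M+2)/I(M) = n · (abundance Ir-193) / (abundance Ir-191) = n · 0.62700/0.37300.
n = 5.0429 × 0.37300/0.62700 = 3.00 ≈ 3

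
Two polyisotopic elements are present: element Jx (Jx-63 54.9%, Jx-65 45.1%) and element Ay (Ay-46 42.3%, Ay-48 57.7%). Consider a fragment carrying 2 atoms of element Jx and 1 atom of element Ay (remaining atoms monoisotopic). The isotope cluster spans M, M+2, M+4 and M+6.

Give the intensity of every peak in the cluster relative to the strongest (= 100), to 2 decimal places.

33.26 : 100.00 : 96.97 : 30.61

Element Jx pattern (n=2): 0.301401 : 0.495198 : 0.203401
Element Ay pattern (n=1): 0.4230 : 0.5770
Convolve the two distributions (both contribute in 2-u steps):
  M: 0.301401×0.4230 = 0.127493
  M+2: 0.301401×0.5770 + 0.495198×0.4230 = 0.383377
  M+4: 0.495198×0.5770 + 0.203401×0.4230 = 0.371768
  M+6: 0.203401×0.5770 = 0.117362
Scale to base peak (0.383377) = 100: 33.26 : 100.00 : 96.97 : 30.61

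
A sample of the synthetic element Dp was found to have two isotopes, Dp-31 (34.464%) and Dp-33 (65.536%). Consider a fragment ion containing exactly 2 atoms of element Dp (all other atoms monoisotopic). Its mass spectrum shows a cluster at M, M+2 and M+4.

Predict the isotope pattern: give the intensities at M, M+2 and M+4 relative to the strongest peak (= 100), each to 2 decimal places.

26.29 : 100.00 : 95.08

Expanding (0.34464 + 0.65536)^2:
P(M) = 0.34464^2 = 0.118777
P(M+2) = 2 × 0.34464^1 × 0.65536^1 = 0.451727
P(M+4) = 0.65536^2 = 0.429497
The M+2 peak is largest (0.451727); scaling to 100 gives 26.29 : 100.00 : 95.08.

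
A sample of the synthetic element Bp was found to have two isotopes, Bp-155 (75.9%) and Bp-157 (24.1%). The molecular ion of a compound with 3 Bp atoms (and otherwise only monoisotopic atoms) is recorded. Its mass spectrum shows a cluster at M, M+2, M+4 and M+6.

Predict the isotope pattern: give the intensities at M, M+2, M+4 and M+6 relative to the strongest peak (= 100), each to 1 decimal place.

100.0 : 95.3 : 30.2 : 3.2

Each Bp atom is independently Bp-155 (p = 0.759) or Bp-157 (q = 0.241); the cluster is the binomial expansion (p + q)^3.
P(M) = 0.759^3 = 0.437245
P(M+2) = 3 × 0.759^2 × 0.241^1 = 0.416507
P(M+4) = 3 × 0.759^1 × 0.241^2 = 0.132250
P(M+6) = 0.241^3 = 0.013998
The M peak is largest (0.437245); scaling to 100 gives 100.0 : 95.3 : 30.2 : 3.2.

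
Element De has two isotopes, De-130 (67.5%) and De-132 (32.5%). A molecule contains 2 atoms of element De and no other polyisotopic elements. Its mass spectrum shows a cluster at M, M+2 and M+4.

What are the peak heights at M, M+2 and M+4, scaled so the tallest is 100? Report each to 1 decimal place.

100.0 : 96.3 : 23.2

Each De atom is independently De-130 (p = 0.675) or De-132 (q = 0.325); the cluster is the binomial expansion (p + q)^2.
P(M) = 0.675^2 = 0.455625
P(M+2) = 2 × 0.675^1 × 0.325^1 = 0.438750
P(M+4) = 0.325^2 = 0.105625
The M peak is largest (0.455625); scaling to 100 gives 100.0 : 96.3 : 23.2.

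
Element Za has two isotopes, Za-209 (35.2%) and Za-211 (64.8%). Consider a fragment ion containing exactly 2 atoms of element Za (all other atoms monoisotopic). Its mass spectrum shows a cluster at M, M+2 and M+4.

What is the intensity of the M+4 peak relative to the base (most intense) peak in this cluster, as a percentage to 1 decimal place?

Binomial terms of (0.352 + 0.648)^2: M 0.1239, M+2 0.4562, M+4 0.4199 → M+2 is the base peak.
P(M+2) = C(2,1) × 0.352^1 × 0.648^1 = 2 × 0.3520 × 0.6480 = 0.456192 (base)
P(M+4) = C(2,2) × 0.352^0 × 0.648^2 = 1 × 1.0000 × 0.419904 = 0.419904
Relative intensity = 0.419904 / 0.456192 × 100 = 92.0

92.0%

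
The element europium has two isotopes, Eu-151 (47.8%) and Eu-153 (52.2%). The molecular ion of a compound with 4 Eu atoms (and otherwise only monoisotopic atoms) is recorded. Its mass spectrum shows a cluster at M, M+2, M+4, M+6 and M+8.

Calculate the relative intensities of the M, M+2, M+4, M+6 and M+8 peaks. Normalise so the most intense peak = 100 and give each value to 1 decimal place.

Expanding (0.478 + 0.522)^4:
P(M) = 0.478^4 = 0.052205
P(M+2) = 4 × 0.478^3 × 0.522^1 = 0.228042
P(M+4) = 6 × 0.478^2 × 0.522^2 = 0.373549
P(M+6) = 4 × 0.478^1 × 0.522^3 = 0.271956
P(M+8) = 0.522^4 = 0.074248
The M+4 peak is largest (0.373549); scaling to 100 gives 14.0 : 61.0 : 100.0 : 72.8 : 19.9.

14.0 : 61.0 : 100.0 : 72.8 : 19.9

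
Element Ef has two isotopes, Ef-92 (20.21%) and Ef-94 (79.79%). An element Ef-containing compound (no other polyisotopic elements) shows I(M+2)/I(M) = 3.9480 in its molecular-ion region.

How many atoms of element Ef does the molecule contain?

1

With n Ef atoms, P(M+2)/P(M) = C(n,1)·p^(n−1)q / p^n = n·q/p = n · 0.7979/0.2021.
n = 3.9480 × 0.2021/0.7979 = 1.00 ≈ 1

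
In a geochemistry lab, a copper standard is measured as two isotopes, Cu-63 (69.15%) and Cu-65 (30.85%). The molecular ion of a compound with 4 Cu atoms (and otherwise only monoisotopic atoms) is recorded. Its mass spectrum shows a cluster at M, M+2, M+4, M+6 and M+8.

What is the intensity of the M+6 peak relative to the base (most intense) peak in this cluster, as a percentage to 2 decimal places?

19.90%

Term probabilities: M 0.2286, M+2 0.4080, M+4 0.2731, M+6 0.0812, M+8 0.0091. Base peak = M+2.
P(M+2) = C(4,1) × 0.6915^3 × 0.3085^1 = 4 × 0.33065611 × 0.3085 = 0.408030 (base)
P(M+6) = C(4,3) × 0.6915^1 × 0.3085^3 = 4 × 0.6915 × 0.02936064 = 0.081212
Relative intensity = 0.081212 / 0.408030 × 100 = 19.90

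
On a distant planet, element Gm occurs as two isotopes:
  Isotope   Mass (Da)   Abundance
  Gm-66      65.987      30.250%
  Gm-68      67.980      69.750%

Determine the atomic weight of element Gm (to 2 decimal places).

67.38 Da

Weight each isotope mass by its fractional abundance: 0.30250 × 65.987 + 0.69750 × 67.980
= 19.9611 + 47.4161 = 67.3772 Da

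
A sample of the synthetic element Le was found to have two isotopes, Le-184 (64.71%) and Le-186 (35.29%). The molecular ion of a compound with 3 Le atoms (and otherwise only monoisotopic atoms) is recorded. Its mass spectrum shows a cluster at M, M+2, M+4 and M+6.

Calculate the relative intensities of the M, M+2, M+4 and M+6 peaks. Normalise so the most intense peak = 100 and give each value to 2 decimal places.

Expanding (0.6471 + 0.3529)^3:
P(M) = 0.6471^3 = 0.270966
P(M+2) = 3 × 0.6471^2 × 0.3529^1 = 0.443318
P(M+4) = 3 × 0.6471^1 × 0.3529^2 = 0.241766
P(M+6) = 0.3529^3 = 0.043950
The M+2 peak is largest (0.443318); scaling to 100 gives 61.12 : 100.00 : 54.54 : 9.91.

61.12 : 100.00 : 54.54 : 9.91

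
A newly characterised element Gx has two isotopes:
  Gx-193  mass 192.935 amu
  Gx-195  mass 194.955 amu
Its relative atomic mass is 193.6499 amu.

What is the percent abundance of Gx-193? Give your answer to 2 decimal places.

With x = fraction of Gx-193 (so Gx-195 is 1 − x):
192.935·x + 194.955·(1 − x) = 193.6499
(192.935 − 194.955)·x = 193.6499 − 194.955
x = -1.3051 / -2.020 = 0.64609 → 64.61% Gx-193, 35.39% Gx-195.

64.61%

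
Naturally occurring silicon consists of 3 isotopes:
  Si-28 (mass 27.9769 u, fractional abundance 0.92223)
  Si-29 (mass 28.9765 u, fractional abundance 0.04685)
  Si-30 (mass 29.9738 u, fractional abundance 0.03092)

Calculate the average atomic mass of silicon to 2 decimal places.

Weight each isotope mass by its fractional abundance: 0.92223 × 27.9769 + 0.04685 × 28.9765 + 0.03092 × 29.9738
= 25.80114 + 1.35755 + 0.92679 = 28.08548 u

28.09 u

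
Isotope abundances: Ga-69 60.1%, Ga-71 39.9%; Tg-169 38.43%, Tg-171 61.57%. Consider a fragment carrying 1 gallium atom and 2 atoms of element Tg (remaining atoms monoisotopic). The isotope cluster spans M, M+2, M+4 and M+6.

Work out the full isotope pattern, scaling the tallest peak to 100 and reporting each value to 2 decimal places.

Gallium pattern (n=1): 0.6010 : 0.3990
Element Tg pattern (n=2): 0.14768649 : 0.47322702 : 0.37908649
Convolve the two distributions (both contribute in 2-u steps):
  M: 0.6010×0.14768649 = 0.088760
  M+2: 0.6010×0.47322702 + 0.3990×0.14768649 = 0.343336
  M+4: 0.6010×0.37908649 + 0.3990×0.47322702 = 0.416649
  M+6: 0.3990×0.37908649 = 0.151256
Scale to base peak (0.416649) = 100: 21.30 : 82.40 : 100.00 : 36.30

21.30 : 82.40 : 100.00 : 36.30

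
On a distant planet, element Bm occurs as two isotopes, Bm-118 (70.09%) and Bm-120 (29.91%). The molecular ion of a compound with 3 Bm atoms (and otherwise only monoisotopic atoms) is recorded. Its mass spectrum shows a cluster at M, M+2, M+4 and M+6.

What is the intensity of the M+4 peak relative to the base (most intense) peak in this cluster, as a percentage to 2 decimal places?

Binomial terms of (0.7009 + 0.2991)^3: M 0.3443, M+2 0.4408, M+4 0.1881, M+6 0.0268 → M+2 is the base peak.
P(M+2) = C(3,1) × 0.7009^2 × 0.2991^1 = 3 × 0.49126081 × 0.2991 = 0.440808 (base)
P(M+4) = C(3,2) × 0.7009^1 × 0.2991^2 = 3 × 0.7009 × 0.08946081 = 0.188109
Relative intensity = 0.188109 / 0.440808 × 100 = 42.67

42.67%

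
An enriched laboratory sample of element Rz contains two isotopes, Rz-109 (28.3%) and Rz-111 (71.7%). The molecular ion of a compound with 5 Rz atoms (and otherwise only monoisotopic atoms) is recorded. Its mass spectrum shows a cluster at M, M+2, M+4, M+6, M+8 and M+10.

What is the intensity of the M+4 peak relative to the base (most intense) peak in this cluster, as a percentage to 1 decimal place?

Term probabilities: M 0.0018, M+2 0.0230, M+4 0.1165, M+6 0.2952, M+8 0.3740, M+10 0.1895. Base peak = M+8.
P(M+8) = C(5,4) × 0.283^1 × 0.717^4 = 5 × 0.2830 × 0.2642875 = 0.373967 (base)
P(M+4) = C(5,2) × 0.283^3 × 0.717^2 = 10 × 0.02266519 × 0.514089 = 0.116519
Relative intensity = 0.116519 / 0.373967 × 100 = 31.2

31.2%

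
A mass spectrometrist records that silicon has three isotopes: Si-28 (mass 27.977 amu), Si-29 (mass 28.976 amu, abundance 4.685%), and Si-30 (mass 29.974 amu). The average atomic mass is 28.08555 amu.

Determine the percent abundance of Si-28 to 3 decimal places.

92.223%

The remaining 95.315% is split between Si-28 (fraction x) and Si-30 (fraction 0.95315 − x).
Substituting: 27.977x + 29.974(0.95315 − x) = 26.7280244
(27.977 − 29.974)x = -1.8416937  ⇒  x = 0.92223, y = 0.03092
Si-28: 92.223%, Si-30: 3.092%.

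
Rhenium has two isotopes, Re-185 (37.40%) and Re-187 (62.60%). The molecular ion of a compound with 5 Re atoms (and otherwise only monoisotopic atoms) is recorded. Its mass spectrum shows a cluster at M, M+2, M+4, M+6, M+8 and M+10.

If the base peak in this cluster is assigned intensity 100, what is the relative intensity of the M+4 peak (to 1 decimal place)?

59.7

Binomial terms of (0.3740 + 0.6260)^5: M 0.0073, M+2 0.0612, M+4 0.2050, M+6 0.3431, M+8 0.2872, M+10 0.0961 → M+6 is the base peak.
P(M+6) = C(5,3) × 0.3740^2 × 0.6260^3 = 10 × 0.139876 × 0.24531438 = 0.343136 (base)
P(M+4) = C(5,2) × 0.3740^3 × 0.6260^2 = 10 × 0.05231362 × 0.391876 = 0.205005
Relative intensity = 0.205005 / 0.343136 × 100 = 59.7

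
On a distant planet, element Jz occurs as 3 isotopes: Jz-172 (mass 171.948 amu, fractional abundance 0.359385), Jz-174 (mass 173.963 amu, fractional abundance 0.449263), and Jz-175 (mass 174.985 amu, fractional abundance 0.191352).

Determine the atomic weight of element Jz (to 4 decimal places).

Weight each isotope mass by its fractional abundance: 0.359385 × 171.948 + 0.449263 × 173.963 + 0.191352 × 174.985
= 61.79553 + 78.15514 + 33.48373 = 173.43440 amu

173.4344 amu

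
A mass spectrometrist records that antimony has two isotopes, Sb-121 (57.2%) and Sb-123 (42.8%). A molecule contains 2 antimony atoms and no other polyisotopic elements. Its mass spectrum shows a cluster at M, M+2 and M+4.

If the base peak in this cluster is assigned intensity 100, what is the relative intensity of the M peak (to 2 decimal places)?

66.82

Term probabilities: M 0.3272, M+2 0.4896, M+4 0.1832. Base peak = M+2.
P(M+2) = C(2,1) × 0.572^1 × 0.428^1 = 2 × 0.5720 × 0.4280 = 0.489632 (base)
P(M) = C(2,0) × 0.572^2 × 0.428^0 = 1 × 0.327184 × 1.0000 = 0.327184
Relative intensity = 0.327184 / 0.489632 × 100 = 66.82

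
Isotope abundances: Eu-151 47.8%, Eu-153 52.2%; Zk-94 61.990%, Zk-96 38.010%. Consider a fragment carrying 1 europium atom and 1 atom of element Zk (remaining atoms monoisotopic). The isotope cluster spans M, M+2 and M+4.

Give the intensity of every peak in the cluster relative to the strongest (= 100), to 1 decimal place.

58.6 : 100.0 : 39.3

Europium pattern (n=1): 0.4780 : 0.5220
Element Zk pattern (n=1): 0.6199 : 0.3801
Convolve the two distributions (both contribute in 2-u steps):
  M: 0.4780×0.6199 = 0.296312
  M+2: 0.4780×0.3801 + 0.5220×0.6199 = 0.505276
  M+4: 0.5220×0.3801 = 0.198412
Scale to base peak (0.505276) = 100: 58.6 : 100.0 : 39.3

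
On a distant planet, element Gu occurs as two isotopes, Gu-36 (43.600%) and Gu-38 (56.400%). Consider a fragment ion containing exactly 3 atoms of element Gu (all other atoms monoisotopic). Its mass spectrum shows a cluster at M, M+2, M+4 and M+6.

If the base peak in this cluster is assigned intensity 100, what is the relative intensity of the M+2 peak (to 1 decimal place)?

(0.43600 + 0.56400)^3 gives M 0.0829, M+2 0.3216, M+4 0.4161, M+6 0.1794; the largest is M+4.
P(M+4) = C(3,2) × 0.43600^1 × 0.56400^2 = 3 × 0.4360 × 0.318096 = 0.416070 (base)
P(M+2) = C(3,1) × 0.43600^2 × 0.56400^1 = 3 × 0.190096 × 0.5640 = 0.321642
Relative intensity = 0.321642 / 0.416070 × 100 = 77.3

77.3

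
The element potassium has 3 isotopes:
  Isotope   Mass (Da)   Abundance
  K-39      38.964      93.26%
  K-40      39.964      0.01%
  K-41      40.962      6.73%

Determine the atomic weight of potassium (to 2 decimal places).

39.10 Da

The abundance-weighted mean is 0.9326 × 38.964 + 0.0001 × 39.964 + 0.0673 × 40.962
= 36.3378 + 0.0040 + 2.7567 = 39.0985 Da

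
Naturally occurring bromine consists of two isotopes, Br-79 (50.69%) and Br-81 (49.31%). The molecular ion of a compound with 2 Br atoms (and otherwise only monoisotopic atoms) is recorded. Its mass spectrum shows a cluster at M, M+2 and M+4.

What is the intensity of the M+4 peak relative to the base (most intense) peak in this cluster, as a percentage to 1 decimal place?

Term probabilities: M 0.2569, M+2 0.4999, M+4 0.2431. Base peak = M+2.
P(M+2) = C(2,1) × 0.5069^1 × 0.4931^1 = 2 × 0.5069 × 0.4931 = 0.499905 (base)
P(M+4) = C(2,2) × 0.5069^0 × 0.4931^2 = 1 × 1.0000 × 0.24314761 = 0.243148
Relative intensity = 0.243148 / 0.499905 × 100 = 48.6

48.6%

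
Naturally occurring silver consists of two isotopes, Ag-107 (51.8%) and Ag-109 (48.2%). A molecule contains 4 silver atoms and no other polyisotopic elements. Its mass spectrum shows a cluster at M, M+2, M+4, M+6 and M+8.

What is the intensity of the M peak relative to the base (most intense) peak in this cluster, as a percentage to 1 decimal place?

(0.518 + 0.482)^4 gives M 0.0720, M+2 0.2680, M+4 0.3740, M+6 0.2320, M+8 0.0540; the largest is M+4.
P(M+4) = C(4,2) × 0.518^2 × 0.482^2 = 6 × 0.268324 × 0.232324 = 0.374029 (base)
P(M) = C(4,0) × 0.518^4 × 0.482^0 = 1 × 0.07199777 × 1.0000 = 0.071998
Relative intensity = 0.071998 / 0.374029 × 100 = 19.2

19.2%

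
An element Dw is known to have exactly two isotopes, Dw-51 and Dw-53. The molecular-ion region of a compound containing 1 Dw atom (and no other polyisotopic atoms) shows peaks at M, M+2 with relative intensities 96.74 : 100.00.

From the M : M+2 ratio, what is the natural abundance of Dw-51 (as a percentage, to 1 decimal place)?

49.2%

Let p = fractional abundance of Dw-51. I(M+2)/I(M) = [C(1,1)·p^0·(1−p)] / p^1 = 1·(1−p)/p = 100.00/96.74 = 1.0337
(1−p)/p = 1.0337/1 = 1.0337  ⇒  p = 1/(1 + 1.0337) = 0.4917
Dw-51: 49.2%, Dw-53: 50.8%.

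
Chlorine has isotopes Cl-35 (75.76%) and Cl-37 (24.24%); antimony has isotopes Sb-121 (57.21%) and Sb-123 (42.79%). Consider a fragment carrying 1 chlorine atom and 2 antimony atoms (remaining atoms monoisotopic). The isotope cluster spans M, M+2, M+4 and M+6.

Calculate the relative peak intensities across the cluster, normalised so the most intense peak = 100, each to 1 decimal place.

55.1 : 100.0 : 57.2 : 9.9

Chlorine pattern (n=1): 0.7576 : 0.2424
Antimony pattern (n=2): 0.32729841 : 0.48960318 : 0.18309841
Convolve the two distributions (both contribute in 2-u steps):
  M: 0.7576×0.32729841 = 0.247961
  M+2: 0.7576×0.48960318 + 0.2424×0.32729841 = 0.450261
  M+4: 0.7576×0.18309841 + 0.2424×0.48960318 = 0.257395
  M+6: 0.2424×0.18309841 = 0.044383
Scale to base peak (0.450261) = 100: 55.1 : 100.0 : 57.2 : 9.9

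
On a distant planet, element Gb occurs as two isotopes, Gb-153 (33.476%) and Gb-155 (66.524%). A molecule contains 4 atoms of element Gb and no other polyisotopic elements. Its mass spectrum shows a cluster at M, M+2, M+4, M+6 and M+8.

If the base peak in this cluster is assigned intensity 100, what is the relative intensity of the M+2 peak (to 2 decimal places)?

Binomial terms of (0.33476 + 0.66524)^4: M 0.0126, M+2 0.0998, M+4 0.2976, M+6 0.3942, M+8 0.1958 → M+6 is the base peak.
P(M+6) = C(4,3) × 0.33476^1 × 0.66524^3 = 4 × 0.33476 × 0.29439814 = 0.394211 (base)
P(M+2) = C(4,1) × 0.33476^3 × 0.66524^1 = 4 × 0.03751463 × 0.66524 = 0.099825
Relative intensity = 0.099825 / 0.394211 × 100 = 25.32

25.32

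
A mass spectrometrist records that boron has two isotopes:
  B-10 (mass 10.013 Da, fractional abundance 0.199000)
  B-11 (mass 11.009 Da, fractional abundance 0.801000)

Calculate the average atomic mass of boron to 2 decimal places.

Weight each isotope mass by its fractional abundance: 0.199000 × 10.013 + 0.801000 × 11.009
= 1.9926 + 8.8182 = 10.8108 Da

10.81 Da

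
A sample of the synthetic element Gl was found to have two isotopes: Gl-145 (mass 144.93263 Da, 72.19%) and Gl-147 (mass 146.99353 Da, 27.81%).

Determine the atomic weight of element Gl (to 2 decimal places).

Weight each isotope mass by its fractional abundance: 0.7219 × 144.93263 + 0.2781 × 146.99353
= 104.626866 + 40.878901 = 145.505767 Da

145.51 Da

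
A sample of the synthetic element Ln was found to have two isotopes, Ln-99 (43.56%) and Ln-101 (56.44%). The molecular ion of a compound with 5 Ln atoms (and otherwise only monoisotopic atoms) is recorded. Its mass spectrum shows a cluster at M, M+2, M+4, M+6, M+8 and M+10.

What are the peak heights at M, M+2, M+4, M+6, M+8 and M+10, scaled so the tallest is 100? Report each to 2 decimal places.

Expanding (0.4356 + 0.5644)^5:
P(M) = 0.4356^5 = 0.015683
P(M+2) = 5 × 0.4356^4 × 0.5644^1 = 0.101603
P(M+4) = 10 × 0.4356^3 × 0.5644^2 = 0.263292
P(M+6) = 10 × 0.4356^2 × 0.5644^3 = 0.341143
P(M+8) = 5 × 0.4356^1 × 0.5644^4 = 0.221007
P(M+10) = 0.5644^5 = 0.057271
The M+6 peak is largest (0.341143); scaling to 100 gives 4.60 : 29.78 : 77.18 : 100.00 : 64.78 : 16.79.

4.60 : 29.78 : 77.18 : 100.00 : 64.78 : 16.79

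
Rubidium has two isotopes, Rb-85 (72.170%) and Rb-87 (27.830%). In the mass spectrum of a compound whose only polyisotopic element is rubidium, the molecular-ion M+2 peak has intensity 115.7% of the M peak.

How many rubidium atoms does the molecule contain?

With n Rb atoms, P(M+2)/P(M) = C(n,1)·p^(n−1)q / p^n = n·q/p = n · 0.27830/0.72170.
n = 1.157 × 0.72170/0.27830 = 3.00 ≈ 3

3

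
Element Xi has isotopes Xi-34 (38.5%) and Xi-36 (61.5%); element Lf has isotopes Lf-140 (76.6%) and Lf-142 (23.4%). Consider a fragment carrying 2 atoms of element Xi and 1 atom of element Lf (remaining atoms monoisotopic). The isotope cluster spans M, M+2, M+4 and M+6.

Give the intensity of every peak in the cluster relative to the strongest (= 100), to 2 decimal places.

28.35 : 99.22 : 100.00 : 22.10

Element Xi pattern (n=2): 0.148225 : 0.47355 : 0.378225
Element Lf pattern (n=1): 0.7660 : 0.2340
Convolve the two distributions (both contribute in 2-u steps):
  M: 0.148225×0.7660 = 0.113540
  M+2: 0.148225×0.2340 + 0.47355×0.7660 = 0.397424
  M+4: 0.47355×0.2340 + 0.378225×0.7660 = 0.400531
  M+6: 0.378225×0.2340 = 0.088505
Scale to base peak (0.400531) = 100: 28.35 : 99.22 : 100.00 : 22.10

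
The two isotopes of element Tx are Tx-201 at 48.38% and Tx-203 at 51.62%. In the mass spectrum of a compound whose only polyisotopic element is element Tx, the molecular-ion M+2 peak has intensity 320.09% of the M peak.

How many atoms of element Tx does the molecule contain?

3

With n Tx atoms, P(M+2)/P(M) = C(n,1)·p^(n−1)q / p^n = n·q/p = n · 0.5162/0.4838.
n = 3.2009 × 0.4838/0.5162 = 3.00 ≈ 3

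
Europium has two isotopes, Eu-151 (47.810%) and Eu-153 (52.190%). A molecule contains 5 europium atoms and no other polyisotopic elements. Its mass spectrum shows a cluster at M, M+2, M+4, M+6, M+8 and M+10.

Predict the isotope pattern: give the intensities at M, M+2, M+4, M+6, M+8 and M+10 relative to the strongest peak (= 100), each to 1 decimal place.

7.7 : 42.0 : 91.6 : 100.0 : 54.6 : 11.9

Each Eu atom is independently Eu-151 (p = 0.47810) or Eu-153 (q = 0.52190); the cluster is the binomial expansion (p + q)^5.
P(M) = 0.47810^5 = 0.024980
P(M+2) = 5 × 0.47810^4 × 0.52190^1 = 0.136343
P(M+4) = 10 × 0.47810^3 × 0.52190^2 = 0.297667
P(M+6) = 10 × 0.47810^2 × 0.52190^3 = 0.324937
P(M+8) = 5 × 0.47810^1 × 0.52190^4 = 0.177353
P(M+10) = 0.52190^5 = 0.038720
The M+6 peak is largest (0.324937); scaling to 100 gives 7.7 : 42.0 : 91.6 : 100.0 : 54.6 : 11.9.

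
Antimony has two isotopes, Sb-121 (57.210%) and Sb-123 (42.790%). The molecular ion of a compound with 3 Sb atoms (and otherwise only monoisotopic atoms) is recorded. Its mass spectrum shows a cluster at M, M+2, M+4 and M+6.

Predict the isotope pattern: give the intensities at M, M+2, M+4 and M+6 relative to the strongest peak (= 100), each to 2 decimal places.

Expanding (0.57210 + 0.42790)^3:
P(M) = 0.57210^3 = 0.187247
P(M+2) = 3 × 0.57210^2 × 0.42790^1 = 0.420153
P(M+4) = 3 × 0.57210^1 × 0.42790^2 = 0.314252
P(M+6) = 0.42790^3 = 0.078348
The M+2 peak is largest (0.420153); scaling to 100 gives 44.57 : 100.00 : 74.79 : 18.65.

44.57 : 100.00 : 74.79 : 18.65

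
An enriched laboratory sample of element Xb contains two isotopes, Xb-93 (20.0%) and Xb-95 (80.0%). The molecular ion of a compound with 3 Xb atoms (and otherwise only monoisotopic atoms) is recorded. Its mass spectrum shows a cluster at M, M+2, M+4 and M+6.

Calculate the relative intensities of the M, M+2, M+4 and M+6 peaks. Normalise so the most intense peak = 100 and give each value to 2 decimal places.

1.56 : 18.75 : 75.00 : 100.00

Each Xb atom is independently Xb-93 (p = 0.200) or Xb-95 (q = 0.800); the cluster is the binomial expansion (p + q)^3.
P(M) = 0.200^3 = 0.008000
P(M+2) = 3 × 0.200^2 × 0.800^1 = 0.096000
P(M+4) = 3 × 0.200^1 × 0.800^2 = 0.384000
P(M+6) = 0.800^3 = 0.512000
The M+6 peak is largest (0.512000); scaling to 100 gives 1.56 : 18.75 : 75.00 : 100.00.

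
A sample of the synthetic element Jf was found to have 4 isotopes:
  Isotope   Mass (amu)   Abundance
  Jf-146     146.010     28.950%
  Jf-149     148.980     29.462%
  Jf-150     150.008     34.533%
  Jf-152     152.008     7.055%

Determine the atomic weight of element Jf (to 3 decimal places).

148.689 amu

Average mass = Σ (abundance × isotope mass) = 0.28950 × 146.010 + 0.29462 × 148.980 + 0.34533 × 150.008 + 0.07055 × 152.008
= 42.2699 + 43.8925 + 51.8023 + 10.7242 = 148.6889 amu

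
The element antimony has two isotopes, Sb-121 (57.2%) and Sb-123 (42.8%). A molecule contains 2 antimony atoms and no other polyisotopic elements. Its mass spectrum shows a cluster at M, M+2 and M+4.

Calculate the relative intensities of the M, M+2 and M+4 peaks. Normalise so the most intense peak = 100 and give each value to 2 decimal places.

66.82 : 100.00 : 37.41

Each Sb atom is independently Sb-121 (p = 0.572) or Sb-123 (q = 0.428); the cluster is the binomial expansion (p + q)^2.
P(M) = 0.572^2 = 0.327184
P(M+2) = 2 × 0.572^1 × 0.428^1 = 0.489632
P(M+4) = 0.428^2 = 0.183184
The M+2 peak is largest (0.489632); scaling to 100 gives 66.82 : 100.00 : 37.41.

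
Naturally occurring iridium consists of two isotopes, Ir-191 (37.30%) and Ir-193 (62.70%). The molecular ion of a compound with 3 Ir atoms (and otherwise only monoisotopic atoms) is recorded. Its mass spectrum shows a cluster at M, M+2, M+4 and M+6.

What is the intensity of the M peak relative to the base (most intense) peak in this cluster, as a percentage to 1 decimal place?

11.8%

Binomial terms of (0.3730 + 0.6270)^3: M 0.0519, M+2 0.2617, M+4 0.4399, M+6 0.2465 → M+4 is the base peak.
P(M+4) = C(3,2) × 0.3730^1 × 0.6270^2 = 3 × 0.3730 × 0.393129 = 0.439911 (base)
P(M) = C(3,0) × 0.3730^3 × 0.6270^0 = 1 × 0.05189512 × 1.0000 = 0.051895
Relative intensity = 0.051895 / 0.439911 × 100 = 11.8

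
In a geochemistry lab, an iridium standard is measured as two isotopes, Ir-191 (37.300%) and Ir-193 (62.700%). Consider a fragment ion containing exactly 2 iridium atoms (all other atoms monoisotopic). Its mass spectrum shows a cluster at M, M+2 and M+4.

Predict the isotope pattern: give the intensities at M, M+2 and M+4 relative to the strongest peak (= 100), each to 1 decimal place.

The 2 Ir atoms are independent, so intensities follow the terms of (0.37300 + 0.62700)^2.
P(M) = 0.37300^2 = 0.139129
P(M+2) = 2 × 0.37300^1 × 0.62700^1 = 0.467742
P(M+4) = 0.62700^2 = 0.393129
The M+2 peak is largest (0.467742); scaling to 100 gives 29.7 : 100.0 : 84.0.

29.7 : 100.0 : 84.0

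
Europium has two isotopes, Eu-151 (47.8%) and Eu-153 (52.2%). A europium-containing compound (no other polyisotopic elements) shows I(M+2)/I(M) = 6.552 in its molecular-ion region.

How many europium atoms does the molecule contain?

With n Eu atoms, P(M+2)/P(M) = C(n,1)·p^(n−1)q / p^n = n·q/p = n · 0.522/0.478.
n = 6.552 × 0.478/0.522 = 6.00 ≈ 6

6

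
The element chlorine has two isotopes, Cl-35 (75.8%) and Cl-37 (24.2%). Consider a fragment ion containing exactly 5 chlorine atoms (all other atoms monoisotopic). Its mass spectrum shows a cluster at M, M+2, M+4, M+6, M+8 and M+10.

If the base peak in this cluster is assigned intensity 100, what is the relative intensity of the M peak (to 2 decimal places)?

(0.758 + 0.242)^5 gives M 0.2502, M+2 0.3994, M+4 0.2551, M+6 0.0814, M+8 0.0130, M+10 0.0008; the largest is M+2.
P(M+2) = C(5,1) × 0.758^4 × 0.242^1 = 5 × 0.33012379 × 0.2420 = 0.399450 (base)
P(M) = C(5,0) × 0.758^5 × 0.242^0 = 1 × 0.25023383 × 1.0000 = 0.250234
Relative intensity = 0.250234 / 0.399450 × 100 = 62.64

62.64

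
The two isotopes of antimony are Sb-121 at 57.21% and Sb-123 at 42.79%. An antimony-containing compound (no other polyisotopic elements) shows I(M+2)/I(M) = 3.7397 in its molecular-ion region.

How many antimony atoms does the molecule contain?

The M+2/M ratio from n Sb atoms is n · q/p = n · 0.4279/0.5721.
n = 3.7397 × 0.5721/0.4279 = 5.00 ≈ 5

5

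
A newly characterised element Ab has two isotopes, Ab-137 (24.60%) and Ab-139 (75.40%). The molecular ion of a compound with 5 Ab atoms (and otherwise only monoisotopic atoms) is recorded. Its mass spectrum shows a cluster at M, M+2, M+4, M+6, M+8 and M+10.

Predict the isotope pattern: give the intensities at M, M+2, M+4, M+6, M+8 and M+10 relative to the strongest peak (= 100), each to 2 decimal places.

Expanding (0.2460 + 0.7540)^5:
P(M) = 0.2460^5 = 0.000901
P(M+2) = 5 × 0.2460^4 × 0.7540^1 = 0.013806
P(M+4) = 10 × 0.2460^3 × 0.7540^2 = 0.084635
P(M+6) = 10 × 0.2460^2 × 0.7540^3 = 0.259409
P(M+8) = 5 × 0.2460^1 × 0.7540^4 = 0.397549
P(M+10) = 0.7540^5 = 0.243701
The M+8 peak is largest (0.397549); scaling to 100 gives 0.23 : 3.47 : 21.29 : 65.25 : 100.00 : 61.30.

0.23 : 3.47 : 21.29 : 65.25 : 100.00 : 61.30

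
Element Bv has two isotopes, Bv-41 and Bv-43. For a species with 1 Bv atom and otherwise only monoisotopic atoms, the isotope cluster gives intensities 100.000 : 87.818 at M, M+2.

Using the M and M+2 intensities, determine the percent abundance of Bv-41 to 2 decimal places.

53.24%

If p is the fraction of Bv that is Bv-41, then I(M+2)/I(M) = [C(1,1)·p^0·(1−p)] / p^1 = 1·(1−p)/p = 87.818/100.000 = 0.8782
(1−p)/p = 0.8782/1 = 0.8782  ⇒  p = 1/(1 + 0.8782) = 0.5324
Bv-41: 53.24%, Bv-43: 46.76%.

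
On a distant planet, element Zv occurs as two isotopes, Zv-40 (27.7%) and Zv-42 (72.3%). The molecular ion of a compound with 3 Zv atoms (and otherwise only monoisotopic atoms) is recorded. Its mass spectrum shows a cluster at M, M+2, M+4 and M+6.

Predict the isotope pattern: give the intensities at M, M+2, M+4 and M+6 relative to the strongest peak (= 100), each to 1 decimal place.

4.9 : 38.3 : 100.0 : 87.0

Expanding (0.277 + 0.723)^3:
P(M) = 0.277^3 = 0.021254
P(M+2) = 3 × 0.277^2 × 0.723^1 = 0.166425
P(M+4) = 3 × 0.277^1 × 0.723^2 = 0.434388
P(M+6) = 0.723^3 = 0.377933
The M+4 peak is largest (0.434388); scaling to 100 gives 4.9 : 38.3 : 100.0 : 87.0.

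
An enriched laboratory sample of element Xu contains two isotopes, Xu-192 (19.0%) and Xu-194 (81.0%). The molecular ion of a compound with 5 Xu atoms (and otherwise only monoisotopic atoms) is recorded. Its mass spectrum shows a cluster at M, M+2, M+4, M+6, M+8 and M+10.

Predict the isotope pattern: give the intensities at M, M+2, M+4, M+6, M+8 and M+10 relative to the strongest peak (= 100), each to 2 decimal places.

0.06 : 1.29 : 11.00 : 46.91 : 100.00 : 85.26

Each Xu atom is independently Xu-192 (p = 0.190) or Xu-194 (q = 0.810); the cluster is the binomial expansion (p + q)^5.
P(M) = 0.190^5 = 0.000248
P(M+2) = 5 × 0.190^4 × 0.810^1 = 0.005278
P(M+4) = 10 × 0.190^3 × 0.810^2 = 0.045002
P(M+6) = 10 × 0.190^2 × 0.810^3 = 0.191850
P(M+8) = 5 × 0.190^1 × 0.810^4 = 0.408944
P(M+10) = 0.810^5 = 0.348678
The M+8 peak is largest (0.408944); scaling to 100 gives 0.06 : 1.29 : 11.00 : 46.91 : 100.00 : 85.26.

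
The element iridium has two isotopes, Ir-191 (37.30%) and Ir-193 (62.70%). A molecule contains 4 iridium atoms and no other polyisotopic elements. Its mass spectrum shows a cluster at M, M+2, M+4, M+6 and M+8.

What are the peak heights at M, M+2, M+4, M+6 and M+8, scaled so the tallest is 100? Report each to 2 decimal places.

The 4 Ir atoms are independent, so intensities follow the terms of (0.3730 + 0.6270)^4.
P(M) = 0.3730^4 = 0.019357
P(M+2) = 4 × 0.3730^3 × 0.6270^1 = 0.130153
P(M+4) = 6 × 0.3730^2 × 0.6270^2 = 0.328174
P(M+6) = 4 × 0.3730^1 × 0.6270^3 = 0.367766
P(M+8) = 0.6270^4 = 0.154550
The M+6 peak is largest (0.367766); scaling to 100 gives 5.26 : 35.39 : 89.23 : 100.00 : 42.02.

5.26 : 35.39 : 89.23 : 100.00 : 42.02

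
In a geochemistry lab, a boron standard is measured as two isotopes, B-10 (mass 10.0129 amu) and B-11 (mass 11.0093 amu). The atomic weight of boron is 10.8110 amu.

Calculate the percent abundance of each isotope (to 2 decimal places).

B-10: 19.90%, B-11: 80.10%

Writing the weighted mean with unknown fraction x of B-10:
10.0129·x + 11.0093·(1 − x) = 10.8110
(10.0129 − 11.0093)·x = 10.8110 − 11.0093
x = -0.1983 / -0.9964 = 0.19902 → 19.90% B-10, 80.10% B-11.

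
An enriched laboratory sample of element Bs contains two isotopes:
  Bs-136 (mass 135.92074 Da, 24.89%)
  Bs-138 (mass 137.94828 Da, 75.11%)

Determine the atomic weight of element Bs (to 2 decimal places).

Weight each isotope mass by its fractional abundance: 0.2489 × 135.92074 + 0.7511 × 137.94828
= 33.830672 + 103.612953 = 137.443625 Da

137.44 Da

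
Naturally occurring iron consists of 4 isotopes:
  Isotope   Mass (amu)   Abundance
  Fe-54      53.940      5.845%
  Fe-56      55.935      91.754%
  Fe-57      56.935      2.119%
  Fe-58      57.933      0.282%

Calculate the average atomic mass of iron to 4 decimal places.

The abundance-weighted mean is 0.05845 × 53.940 + 0.91754 × 55.935 + 0.02119 × 56.935 + 0.00282 × 57.933
= 3.15279 + 51.32260 + 1.20645 + 0.16337 = 55.84521 amu

55.8452 amu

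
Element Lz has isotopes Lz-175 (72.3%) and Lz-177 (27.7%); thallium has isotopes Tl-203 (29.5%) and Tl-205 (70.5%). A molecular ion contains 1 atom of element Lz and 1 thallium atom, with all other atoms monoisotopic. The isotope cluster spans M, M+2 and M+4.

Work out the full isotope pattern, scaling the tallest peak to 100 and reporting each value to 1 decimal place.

Element Lz pattern (n=1): 0.7230 : 0.2770
Thallium pattern (n=1): 0.2950 : 0.7050
Convolve the two distributions (both contribute in 2-u steps):
  M: 0.7230×0.2950 = 0.213285
  M+2: 0.7230×0.7050 + 0.2770×0.2950 = 0.591430
  M+4: 0.2770×0.7050 = 0.195285
Scale to base peak (0.591430) = 100: 36.1 : 100.0 : 33.0

36.1 : 100.0 : 33.0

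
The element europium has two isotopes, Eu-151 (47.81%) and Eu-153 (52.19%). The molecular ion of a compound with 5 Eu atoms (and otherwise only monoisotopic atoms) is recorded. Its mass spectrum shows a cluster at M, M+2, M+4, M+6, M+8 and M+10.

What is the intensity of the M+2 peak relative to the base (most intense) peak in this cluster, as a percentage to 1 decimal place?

42.0%

Term probabilities: M 0.0250, M+2 0.1363, M+4 0.2977, M+6 0.3249, M+8 0.1774, M+10 0.0387. Base peak = M+6.
P(M+6) = C(5,3) × 0.4781^2 × 0.5219^3 = 10 × 0.22857961 × 0.14215492 = 0.324937 (base)
P(M+2) = C(5,1) × 0.4781^4 × 0.5219^1 = 5 × 0.05224864 × 0.5219 = 0.136343
Relative intensity = 0.136343 / 0.324937 × 100 = 42.0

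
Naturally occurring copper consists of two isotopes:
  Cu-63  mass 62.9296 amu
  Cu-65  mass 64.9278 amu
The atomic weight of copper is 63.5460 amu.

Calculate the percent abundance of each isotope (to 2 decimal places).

Cu-63: 69.15%, Cu-65: 30.85%

Writing the weighted mean with unknown fraction x of Cu-63:
62.9296·x + 64.9278·(1 − x) = 63.5460
(62.9296 − 64.9278)·x = 63.5460 − 64.9278
x = -1.3818 / -1.9982 = 0.69152 → 69.15% Cu-63, 30.85% Cu-65.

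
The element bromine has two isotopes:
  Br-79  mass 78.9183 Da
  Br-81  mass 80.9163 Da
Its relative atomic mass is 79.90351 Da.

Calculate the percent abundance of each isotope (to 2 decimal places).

Let x be the fractional abundance of Br-79; then Br-81 has abundance 1 − x.
78.9183·x + 80.9163·(1 − x) = 79.90351
(78.9183 − 80.9163)·x = 79.90351 − 80.9163
x = -1.01279 / -1.9980 = 0.50690 → 50.69% Br-79, 49.31% Br-81.

Br-79: 50.69%, Br-81: 49.31%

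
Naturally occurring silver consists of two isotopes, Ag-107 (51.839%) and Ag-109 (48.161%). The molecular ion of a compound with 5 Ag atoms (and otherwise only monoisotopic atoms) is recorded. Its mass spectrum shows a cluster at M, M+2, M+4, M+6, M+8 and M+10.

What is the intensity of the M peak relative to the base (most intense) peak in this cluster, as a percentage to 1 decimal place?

11.6%

Binomial terms of (0.51839 + 0.48161)^5: M 0.0374, M+2 0.1739, M+4 0.3231, M+6 0.3002, M+8 0.1394, M+10 0.0259 → M+4 is the base peak.
P(M+4) = C(5,2) × 0.51839^3 × 0.48161^2 = 10 × 0.13930601 × 0.23194819 = 0.323118 (base)
P(M) = C(5,0) × 0.51839^5 × 0.48161^0 = 1 × 0.03743545 × 1.0000 = 0.037435
Relative intensity = 0.037435 / 0.323118 × 100 = 11.6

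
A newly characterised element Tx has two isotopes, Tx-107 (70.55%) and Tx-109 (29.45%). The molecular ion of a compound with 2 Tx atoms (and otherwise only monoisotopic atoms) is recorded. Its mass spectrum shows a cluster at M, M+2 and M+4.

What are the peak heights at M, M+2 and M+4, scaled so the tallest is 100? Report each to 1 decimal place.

The 2 Tx atoms are independent, so intensities follow the terms of (0.7055 + 0.2945)^2.
P(M) = 0.7055^2 = 0.497730
P(M+2) = 2 × 0.7055^1 × 0.2945^1 = 0.415540
P(M+4) = 0.2945^2 = 0.086730
The M peak is largest (0.497730); scaling to 100 gives 100.0 : 83.5 : 17.4.

100.0 : 83.5 : 17.4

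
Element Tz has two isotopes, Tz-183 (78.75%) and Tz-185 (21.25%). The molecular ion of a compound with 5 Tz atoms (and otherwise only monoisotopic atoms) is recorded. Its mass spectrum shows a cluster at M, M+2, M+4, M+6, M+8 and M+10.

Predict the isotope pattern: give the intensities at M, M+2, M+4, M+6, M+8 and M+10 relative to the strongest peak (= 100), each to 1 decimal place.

74.1 : 100.0 : 54.0 : 14.6 : 2.0 : 0.1

The 5 Tz atoms are independent, so intensities follow the terms of (0.7875 + 0.2125)^5.
P(M) = 0.7875^5 = 0.302868
P(M+2) = 5 × 0.7875^4 × 0.2125^1 = 0.408631
P(M+4) = 10 × 0.7875^3 × 0.2125^2 = 0.220531
P(M+6) = 10 × 0.7875^2 × 0.2125^3 = 0.059508
P(M+8) = 5 × 0.7875^1 × 0.2125^4 = 0.008029
P(M+10) = 0.2125^5 = 0.000433
The M+2 peak is largest (0.408631); scaling to 100 gives 74.1 : 100.0 : 54.0 : 14.6 : 2.0 : 0.1.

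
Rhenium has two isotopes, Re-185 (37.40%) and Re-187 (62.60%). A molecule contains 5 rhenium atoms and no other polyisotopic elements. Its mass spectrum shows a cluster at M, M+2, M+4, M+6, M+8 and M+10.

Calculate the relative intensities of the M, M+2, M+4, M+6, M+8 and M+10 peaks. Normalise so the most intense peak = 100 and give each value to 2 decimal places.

2.13 : 17.85 : 59.74 : 100.00 : 83.69 : 28.02

Each Re atom is independently Re-185 (p = 0.3740) or Re-187 (q = 0.6260); the cluster is the binomial expansion (p + q)^5.
P(M) = 0.3740^5 = 0.007317
P(M+2) = 5 × 0.3740^4 × 0.6260^1 = 0.061239
P(M+4) = 10 × 0.3740^3 × 0.6260^2 = 0.205005
P(M+6) = 10 × 0.3740^2 × 0.6260^3 = 0.343136
P(M+8) = 5 × 0.3740^1 × 0.6260^4 = 0.287170
P(M+10) = 0.6260^5 = 0.096133
The M+6 peak is largest (0.343136); scaling to 100 gives 2.13 : 17.85 : 59.74 : 100.00 : 83.69 : 28.02.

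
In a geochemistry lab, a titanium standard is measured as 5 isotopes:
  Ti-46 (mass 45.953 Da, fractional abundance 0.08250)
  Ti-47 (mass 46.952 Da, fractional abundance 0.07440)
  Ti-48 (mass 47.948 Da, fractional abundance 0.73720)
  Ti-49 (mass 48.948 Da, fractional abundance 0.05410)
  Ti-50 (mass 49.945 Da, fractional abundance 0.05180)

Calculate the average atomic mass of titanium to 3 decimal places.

47.867 Da

Weight each isotope mass by its fractional abundance: 0.08250 × 45.953 + 0.07440 × 46.952 + 0.73720 × 47.948 + 0.05410 × 48.948 + 0.05180 × 49.945
= 3.7911 + 3.4932 + 35.3473 + 2.6481 + 2.5872 = 47.8669 Da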